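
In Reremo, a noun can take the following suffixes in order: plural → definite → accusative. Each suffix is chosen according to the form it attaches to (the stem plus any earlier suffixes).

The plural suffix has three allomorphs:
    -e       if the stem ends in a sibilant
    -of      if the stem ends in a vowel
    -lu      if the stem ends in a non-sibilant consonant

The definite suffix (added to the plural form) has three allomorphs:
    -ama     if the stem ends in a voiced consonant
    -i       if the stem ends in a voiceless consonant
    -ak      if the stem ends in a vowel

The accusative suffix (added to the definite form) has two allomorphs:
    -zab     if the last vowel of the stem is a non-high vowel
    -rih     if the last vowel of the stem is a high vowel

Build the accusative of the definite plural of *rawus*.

The final sound of *rawus* is /s/, which is a sibilant, so the plural suffix is -e, giving *rawuse*.
The plural form *rawuse*: final sound = /e/, a vowel → -ak → *rawuseak*.
The last vowel of the definite form *rawuseak* is /a/, which is a non-high vowel, so the accusative suffix is -zab, giving *rawuseakzab*.

rawuseakzab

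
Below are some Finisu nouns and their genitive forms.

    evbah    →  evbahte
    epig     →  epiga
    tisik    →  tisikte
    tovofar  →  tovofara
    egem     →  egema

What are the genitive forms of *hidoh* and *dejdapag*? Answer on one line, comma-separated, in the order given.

Looking at the final consonant of each stem: -te when the stem ends in a voiceless consonant (*evbah*, *tisik*); -a when the stem ends in a voiced consonant (*epig*, *tovofar*, *egem*).
Since the final consonant of *hidoh* is /h/ (voiceless), it takes -te, giving *hidohte*.
*dejdapag*: final consonant = /g/, voiced → -a → *dejdapaga*.

hidohte, dejdapaga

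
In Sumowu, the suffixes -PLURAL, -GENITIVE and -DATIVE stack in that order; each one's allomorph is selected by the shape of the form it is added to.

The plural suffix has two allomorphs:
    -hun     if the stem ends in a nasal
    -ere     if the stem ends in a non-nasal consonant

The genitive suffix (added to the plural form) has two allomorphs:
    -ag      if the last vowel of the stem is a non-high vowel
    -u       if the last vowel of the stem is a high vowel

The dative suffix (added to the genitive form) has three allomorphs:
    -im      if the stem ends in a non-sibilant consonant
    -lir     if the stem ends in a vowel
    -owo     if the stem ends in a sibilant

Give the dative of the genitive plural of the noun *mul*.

The final consonant of *mul* is /l/, which is non-nasal, so the plural suffix is -ere, giving *mulere*.
The plural form *mulere* — last vowel /e/ (a non-high vowel) → -ag → *mulereag*.
Since the final sound of the genitive form *mulereag* is /g/ (a non-sibilant consonant), it takes -im, giving *mulereagim*.

mulereagim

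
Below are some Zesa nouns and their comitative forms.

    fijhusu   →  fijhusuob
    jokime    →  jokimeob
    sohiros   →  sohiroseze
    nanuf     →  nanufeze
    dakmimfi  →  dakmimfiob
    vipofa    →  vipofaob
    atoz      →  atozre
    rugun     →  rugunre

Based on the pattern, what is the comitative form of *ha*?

haob

The alternation tracks the final sound of the stem — -eze when the stem ends in a voiceless consonant (*sohiros*, *nanuf*); -re when the stem ends in a voiced consonant (*atoz*, *rugun*); -ob when the stem ends in a vowel (*fijhusu*, *jokime*, *dakmimfi*, *vipofa*).
*ha* — final sound /a/ (a vowel) → -ob → *haob*.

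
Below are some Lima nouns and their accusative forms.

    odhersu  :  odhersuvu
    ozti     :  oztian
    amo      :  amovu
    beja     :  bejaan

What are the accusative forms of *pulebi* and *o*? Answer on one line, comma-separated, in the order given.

The alternation tracks the last vowel of the stem — -vu when the last vowel of the stem is a rounded vowel (*odhersu*, *amo*); -an when the last vowel of the stem is an unrounded vowel (*ozti*, *beja*).
*pulebi* — last vowel /i/ (an unrounded vowel) → -an → *pulebian*.
The last vowel of *o* is /o/, which is a rounded vowel, so the suffix is -vu, giving *ovu*.

pulebian, ovu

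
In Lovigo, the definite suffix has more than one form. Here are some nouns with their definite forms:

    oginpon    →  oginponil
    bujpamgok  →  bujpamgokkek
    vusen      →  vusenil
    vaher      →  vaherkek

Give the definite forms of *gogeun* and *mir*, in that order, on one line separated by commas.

The alternation tracks the final consonant of the stem — -il when the stem ends in a nasal (*oginpon*, *vusen*); -kek when the stem ends in a non-nasal consonant (*bujpamgok*, *vaher*).
The final consonant of *gogeun* is /n/, which is a nasal, so the suffix is -il, giving *gogeunil*.
*mir* — final consonant /r/ (non-nasal) → -kek → *mirkek*.

gogeunil, mirkek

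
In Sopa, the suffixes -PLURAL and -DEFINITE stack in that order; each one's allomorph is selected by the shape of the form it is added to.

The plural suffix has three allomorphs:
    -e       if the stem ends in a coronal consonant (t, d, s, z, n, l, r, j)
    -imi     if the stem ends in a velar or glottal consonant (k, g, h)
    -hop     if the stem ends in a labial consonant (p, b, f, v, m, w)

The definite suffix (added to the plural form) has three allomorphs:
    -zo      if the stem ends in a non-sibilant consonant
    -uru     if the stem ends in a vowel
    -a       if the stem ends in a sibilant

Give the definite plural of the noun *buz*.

buzeuru

*buz* — final consonant /z/ (coronal) → -e → *buze*.
The final sound of the plural form *buze* is /e/, which is a vowel, so the definite suffix is -uru, giving *buzeuru*.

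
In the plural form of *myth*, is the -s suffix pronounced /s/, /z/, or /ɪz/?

The stem *myth* ends in a voiceless non-sibilant consonant.
The plural suffix surfaces as /ɪz/ after sibilants, /s/ after other voiceless consonants, and /z/ after other voiced sounds.
So the plural -s on *myth* is pronounced /s/.

/s/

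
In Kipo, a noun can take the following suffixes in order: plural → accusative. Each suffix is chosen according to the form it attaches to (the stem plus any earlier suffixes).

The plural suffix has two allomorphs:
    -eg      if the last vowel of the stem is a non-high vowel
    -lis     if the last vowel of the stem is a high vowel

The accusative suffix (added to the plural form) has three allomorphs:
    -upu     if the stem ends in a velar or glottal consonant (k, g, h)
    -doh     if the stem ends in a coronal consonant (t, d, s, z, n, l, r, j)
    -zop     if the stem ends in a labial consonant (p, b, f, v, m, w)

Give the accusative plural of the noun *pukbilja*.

pukbiljaegupu

*pukbilja*: last vowel = /a/, a non-high vowel → -eg → *pukbiljaeg*.
Since the final consonant of the plural form *pukbiljaeg* is /g/ (velar/glottal), it takes -upu, giving *pukbiljaegupu*.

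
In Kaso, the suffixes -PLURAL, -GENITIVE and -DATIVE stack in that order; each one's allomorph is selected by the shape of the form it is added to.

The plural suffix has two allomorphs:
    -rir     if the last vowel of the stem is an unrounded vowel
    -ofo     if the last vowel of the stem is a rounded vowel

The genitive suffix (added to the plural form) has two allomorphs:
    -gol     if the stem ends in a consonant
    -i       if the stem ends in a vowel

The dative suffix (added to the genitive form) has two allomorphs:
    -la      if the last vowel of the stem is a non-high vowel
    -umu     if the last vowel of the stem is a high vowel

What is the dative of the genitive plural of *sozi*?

sozirirgolla

Since the last vowel of *sozi* is /i/ (an unrounded vowel), it takes -rir, giving *sozirir*.
Since the final sound of the plural form *sozirir* is /r/ (a consonant), it takes -gol, giving *sozirirgol*.
The last vowel of the genitive form *sozirirgol* is /o/, which is a non-high vowel, so the dative suffix is -la, giving *sozirirgolla*.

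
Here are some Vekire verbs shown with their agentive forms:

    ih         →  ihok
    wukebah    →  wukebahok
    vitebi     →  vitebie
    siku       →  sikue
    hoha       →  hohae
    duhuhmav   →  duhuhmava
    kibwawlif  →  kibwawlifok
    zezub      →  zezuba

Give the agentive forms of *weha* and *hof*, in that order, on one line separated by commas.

Looking at the final sound of each stem: -ok when the stem ends in a voiceless consonant (*ih*, *wukebah*, *kibwawlif*); -a when the stem ends in a voiced consonant (*duhuhmav*, *zezub*); -e when the stem ends in a vowel (*vitebi*, *siku*, *hoha*).
The final sound of *weha* is /a/, which is a vowel, so the suffix is -e, giving *wehae*.
Since the final sound of *hof* is /f/ (a voiceless consonant), it takes -ok, giving *hofok*.

wehae, hofok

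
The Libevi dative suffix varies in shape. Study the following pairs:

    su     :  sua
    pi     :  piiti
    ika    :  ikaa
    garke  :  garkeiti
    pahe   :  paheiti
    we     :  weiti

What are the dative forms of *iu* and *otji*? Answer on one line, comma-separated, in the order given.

The suffix is conditioned by the last vowel: -iti when the last vowel of the stem is a front vowel (*pi*, *garke*, *pahe*, *we*); -a when the last vowel of the stem is a back vowel (*su*, *ika*).
*iu*: last vowel = /u/, a back vowel → -a → *iua*.
Since the last vowel of *otji* is /i/ (a front vowel), it takes -iti, giving *otjiiti*.

iua, otjiiti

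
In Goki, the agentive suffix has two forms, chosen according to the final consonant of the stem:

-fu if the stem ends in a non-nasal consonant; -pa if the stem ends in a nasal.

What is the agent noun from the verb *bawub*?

Since the final consonant of *bawub* is /b/ (non-nasal), it takes -fu, giving *bawubfu*.

bawubfu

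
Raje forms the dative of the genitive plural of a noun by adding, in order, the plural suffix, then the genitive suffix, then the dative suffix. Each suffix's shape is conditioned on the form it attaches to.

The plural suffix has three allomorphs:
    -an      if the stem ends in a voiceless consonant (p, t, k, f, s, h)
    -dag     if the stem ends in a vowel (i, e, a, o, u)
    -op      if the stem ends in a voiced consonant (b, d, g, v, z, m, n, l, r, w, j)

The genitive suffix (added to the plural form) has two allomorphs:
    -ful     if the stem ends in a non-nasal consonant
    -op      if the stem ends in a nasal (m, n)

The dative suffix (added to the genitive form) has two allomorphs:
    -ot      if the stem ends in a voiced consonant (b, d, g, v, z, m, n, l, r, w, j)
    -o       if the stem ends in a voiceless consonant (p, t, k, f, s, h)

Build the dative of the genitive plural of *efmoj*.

The final sound of *efmoj* is /j/, which is a voiced consonant, so the plural suffix is -op, giving *efmojop*.
The plural form *efmojop*: final consonant = /p/, non-nasal → -ful → *efmojopful*.
The final consonant of the genitive form *efmojopful* is /l/, which is voiced, so the dative suffix is -ot, giving *efmojopfulot*.

efmojopfulot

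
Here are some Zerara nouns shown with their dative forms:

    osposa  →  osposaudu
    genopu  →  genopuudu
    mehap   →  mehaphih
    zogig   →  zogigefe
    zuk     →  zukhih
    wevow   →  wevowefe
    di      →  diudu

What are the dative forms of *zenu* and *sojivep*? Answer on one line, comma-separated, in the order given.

zenuudu, sojivephih

The pattern is voicing of the final sound: -hih when the stem ends in a voiceless consonant (*mehap*, *zuk*); -efe when the stem ends in a voiced consonant (*zogig*, *wevow*); -udu when the stem ends in a vowel (*osposa*, *genopu*, *di*).
Since the final sound of *zenu* is /u/ (a vowel), it takes -udu, giving *zenuudu*.
*sojivep*: final sound = /p/, a voiceless consonant → -hih → *sojivephih*.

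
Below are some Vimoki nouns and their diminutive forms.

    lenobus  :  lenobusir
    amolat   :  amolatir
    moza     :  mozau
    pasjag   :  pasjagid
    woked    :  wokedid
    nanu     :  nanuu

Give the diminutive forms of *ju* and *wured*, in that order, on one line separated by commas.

The pattern is voicing of the final sound: -ir when the stem ends in a voiceless consonant (*lenobus*, *amolat*); -id when the stem ends in a voiced consonant (*pasjag*, *woked*); -u when the stem ends in a vowel (*moza*, *nanu*).
Since the final sound of *ju* is /u/ (a vowel), it takes -u, giving *juu*.
The final sound of *wured* is /d/, which is a voiced consonant, so the suffix is -id, giving *wuredid*.

juu, wuredid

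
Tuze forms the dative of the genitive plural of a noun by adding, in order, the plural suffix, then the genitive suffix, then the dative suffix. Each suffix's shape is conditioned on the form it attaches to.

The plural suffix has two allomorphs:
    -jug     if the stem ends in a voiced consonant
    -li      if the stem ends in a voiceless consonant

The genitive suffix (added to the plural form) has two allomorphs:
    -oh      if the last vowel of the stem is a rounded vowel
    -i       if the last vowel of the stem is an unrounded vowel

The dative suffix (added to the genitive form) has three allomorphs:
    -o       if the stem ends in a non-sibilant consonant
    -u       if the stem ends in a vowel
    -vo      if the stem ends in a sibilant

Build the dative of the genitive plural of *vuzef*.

Since the final consonant of *vuzef* is /f/ (voiceless), it takes -li, giving *vuzefli*.
The plural form *vuzefli* — last vowel /i/ (an unrounded vowel) → -i → *vuzeflii*.
The final sound of the genitive form *vuzeflii* is /i/, which is a vowel, so the dative suffix is -u, giving *vuzefliiu*.

vuzefliiu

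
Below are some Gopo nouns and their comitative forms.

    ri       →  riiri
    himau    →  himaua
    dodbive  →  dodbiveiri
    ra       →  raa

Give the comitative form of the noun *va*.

vaa

The pattern is front/back vowel harmony: -iri when the last vowel of the stem is a front vowel (*ri*, *dodbive*); -a when the last vowel of the stem is a back vowel (*himau*, *ra*).
Since the last vowel of *va* is /a/ (a back vowel), it takes -a, giving *vaa*.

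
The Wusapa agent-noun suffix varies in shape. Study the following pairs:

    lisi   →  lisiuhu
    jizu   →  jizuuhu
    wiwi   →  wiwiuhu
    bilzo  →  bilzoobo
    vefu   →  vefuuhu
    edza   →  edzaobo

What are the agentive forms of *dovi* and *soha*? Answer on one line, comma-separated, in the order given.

doviuhu, sohaobo

The suffix is conditioned by the last vowel: -uhu when the last vowel of the stem is a high vowel (*lisi*, *jizu*, *wiwi*, *vefu*); -obo when the last vowel of the stem is a non-high vowel (*bilzo*, *edza*).
*dovi* — last vowel /i/ (a high vowel) → -uhu → *doviuhu*.
*soha*: last vowel = /a/, a non-high vowel → -obo → *sohaobo*.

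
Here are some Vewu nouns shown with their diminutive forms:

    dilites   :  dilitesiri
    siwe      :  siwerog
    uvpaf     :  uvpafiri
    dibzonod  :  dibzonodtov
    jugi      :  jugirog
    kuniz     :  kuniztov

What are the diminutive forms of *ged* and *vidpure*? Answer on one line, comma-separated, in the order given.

gedtov, vidpurerog

Looking at the final sound of each stem: -iri when the stem ends in a voiceless consonant (*dilites*, *uvpaf*); -tov when the stem ends in a voiced consonant (*dibzonod*, *kuniz*); -rog when the stem ends in a vowel (*siwe*, *jugi*).
The final sound of *ged* is /d/, which is a voiced consonant, so the suffix is -tov, giving *gedtov*.
*vidpure* — final sound /e/ (a vowel) → -rog → *vidpurerog*.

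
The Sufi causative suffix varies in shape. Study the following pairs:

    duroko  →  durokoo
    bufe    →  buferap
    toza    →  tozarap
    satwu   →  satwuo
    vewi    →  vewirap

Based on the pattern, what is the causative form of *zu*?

zuo

The suffix is conditioned by the last vowel: -o when the last vowel of the stem is a rounded vowel (*duroko*, *satwu*); -rap when the last vowel of the stem is an unrounded vowel (*bufe*, *toza*, *vewi*).
*zu* — last vowel /u/ (a rounded vowel) → -o → *zuo*.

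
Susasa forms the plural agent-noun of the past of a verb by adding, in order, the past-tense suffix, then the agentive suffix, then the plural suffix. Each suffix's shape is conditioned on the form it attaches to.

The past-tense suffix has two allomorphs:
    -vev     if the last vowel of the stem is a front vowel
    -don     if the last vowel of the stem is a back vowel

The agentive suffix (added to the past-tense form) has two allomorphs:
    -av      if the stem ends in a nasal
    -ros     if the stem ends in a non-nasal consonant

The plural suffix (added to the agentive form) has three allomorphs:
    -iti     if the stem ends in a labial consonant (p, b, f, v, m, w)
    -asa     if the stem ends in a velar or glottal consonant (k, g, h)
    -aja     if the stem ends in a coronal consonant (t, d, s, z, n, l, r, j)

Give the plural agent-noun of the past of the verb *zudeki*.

zudekivevrosaja

*zudeki*: last vowel = /i/, a front vowel → -vev → *zudekivev*.
The past-tense form *zudekivev* — final consonant /v/ (non-nasal) → -ros → *zudekivevros*.
The final consonant of the agentive form *zudekivevros* is /s/, which is coronal, so the plural suffix is -aja, giving *zudekivevrosaja*.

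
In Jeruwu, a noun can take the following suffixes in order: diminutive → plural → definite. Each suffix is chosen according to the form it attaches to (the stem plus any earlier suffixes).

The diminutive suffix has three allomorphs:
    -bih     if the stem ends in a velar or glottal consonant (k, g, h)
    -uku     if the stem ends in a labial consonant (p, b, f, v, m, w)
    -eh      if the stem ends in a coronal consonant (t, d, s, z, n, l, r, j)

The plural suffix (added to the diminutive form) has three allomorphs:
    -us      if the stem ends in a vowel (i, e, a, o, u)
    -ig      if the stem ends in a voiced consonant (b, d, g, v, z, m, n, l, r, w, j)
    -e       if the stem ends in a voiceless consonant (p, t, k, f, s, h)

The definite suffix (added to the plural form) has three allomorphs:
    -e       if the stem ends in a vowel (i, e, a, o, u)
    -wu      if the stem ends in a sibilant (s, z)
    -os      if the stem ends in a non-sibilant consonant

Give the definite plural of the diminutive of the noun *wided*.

widedehee

*wided*: final consonant = /d/, coronal → -eh → *widedeh*.
The diminutive form *widedeh*: final sound = /h/, a voiceless consonant → -e → *widedehe*.
The final sound of the plural form *widedehe* is /e/, which is a vowel, so the definite suffix is -e, giving *widedehee*.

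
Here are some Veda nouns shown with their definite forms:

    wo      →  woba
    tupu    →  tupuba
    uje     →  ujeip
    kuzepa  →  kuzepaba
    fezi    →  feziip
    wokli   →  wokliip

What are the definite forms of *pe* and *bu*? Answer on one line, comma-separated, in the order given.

peip, buba

The suffix is conditioned by the last vowel: -ip when the last vowel of the stem is a front vowel (*uje*, *fezi*, *wokli*); -ba when the last vowel of the stem is a back vowel (*wo*, *tupu*, *kuzepa*).
*pe*: last vowel = /e/, a front vowel → -ip → *peip*.
The last vowel of *bu* is /u/, which is a back vowel, so the suffix is -ba, giving *buba*.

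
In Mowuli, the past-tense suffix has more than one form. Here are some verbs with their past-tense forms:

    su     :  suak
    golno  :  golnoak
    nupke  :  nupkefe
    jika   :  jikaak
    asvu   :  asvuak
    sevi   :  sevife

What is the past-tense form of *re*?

The alternation tracks the last vowel of the stem — -fe when the last vowel of the stem is a front vowel (*nupke*, *sevi*); -ak when the last vowel of the stem is a back vowel (*su*, *golno*, *jika*, *asvu*).
The last vowel of *re* is /e/, which is a front vowel, so the suffix is -fe, giving *refe*.

refe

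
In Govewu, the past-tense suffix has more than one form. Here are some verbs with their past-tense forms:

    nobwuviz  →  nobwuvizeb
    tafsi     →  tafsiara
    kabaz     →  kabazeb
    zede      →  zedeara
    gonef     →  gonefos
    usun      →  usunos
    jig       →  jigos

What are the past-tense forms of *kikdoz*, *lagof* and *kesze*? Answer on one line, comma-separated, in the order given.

Looking at the final sound of each stem: -eb when the stem ends in a sibilant (*nobwuviz*, *kabaz*); -os when the stem ends in a non-sibilant consonant (*gonef*, *usun*, *jig*); -ara when the stem ends in a vowel (*tafsi*, *zede*).
The final sound of *kikdoz* is /z/, which is a sibilant, so the suffix is -eb, giving *kikdozeb*.
The final sound of *lagof* is /f/, which is a non-sibilant consonant, so the suffix is -os, giving *lagofos*.
Since the final sound of *kesze* is /e/ (a vowel), it takes -ara, giving *keszeara*.

kikdozeb, lagofos, keszeara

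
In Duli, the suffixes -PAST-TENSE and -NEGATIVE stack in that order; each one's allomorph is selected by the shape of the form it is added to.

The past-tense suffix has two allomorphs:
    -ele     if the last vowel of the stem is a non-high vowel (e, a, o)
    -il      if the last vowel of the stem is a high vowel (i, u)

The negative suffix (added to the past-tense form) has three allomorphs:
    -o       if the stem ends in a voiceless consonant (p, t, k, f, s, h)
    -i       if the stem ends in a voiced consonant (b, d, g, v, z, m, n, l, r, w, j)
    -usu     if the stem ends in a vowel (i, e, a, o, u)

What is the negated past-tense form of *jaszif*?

*jaszif*: last vowel = /i/, a high vowel → -il → *jaszifil*.
The past-tense form *jaszifil* — final sound /l/ (a voiced consonant) → -i → *jaszifili*.

jaszifili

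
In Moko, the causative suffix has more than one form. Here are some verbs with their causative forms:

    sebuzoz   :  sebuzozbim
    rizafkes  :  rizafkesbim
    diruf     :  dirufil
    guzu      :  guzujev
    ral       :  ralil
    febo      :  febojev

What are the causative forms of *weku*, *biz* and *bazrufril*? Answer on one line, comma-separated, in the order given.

The pattern is sibilance of the final sound: -bim when the stem ends in a sibilant (*sebuzoz*, *rizafkes*); -il when the stem ends in a non-sibilant consonant (*diruf*, *ral*); -jev when the stem ends in a vowel (*guzu*, *febo*).
The final sound of *weku* is /u/, which is a vowel, so the suffix is -jev, giving *wekujev*.
*biz* — final sound /z/ (a sibilant) → -bim → *bizbim*.
*bazrufril*: final sound = /l/, a non-sibilant consonant → -il → *bazrufrilil*.

wekujev, bizbim, bazrufrilil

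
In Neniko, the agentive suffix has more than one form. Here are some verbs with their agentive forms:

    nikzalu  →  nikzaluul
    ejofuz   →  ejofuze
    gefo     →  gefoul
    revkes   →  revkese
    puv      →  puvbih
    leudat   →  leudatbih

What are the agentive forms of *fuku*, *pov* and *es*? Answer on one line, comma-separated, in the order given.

The suffix is conditioned by the final sound: -e when the stem ends in a sibilant (*ejofuz*, *revkes*); -bih when the stem ends in a non-sibilant consonant (*puv*, *leudat*); -ul when the stem ends in a vowel (*nikzalu*, *gefo*).
The final sound of *fuku* is /u/, which is a vowel, so the suffix is -ul, giving *fukuul*.
*pov*: final sound = /v/, a non-sibilant consonant → -bih → *povbih*.
*es* — final sound /s/ (a sibilant) → -e → *ese*.

fukuul, povbih, ese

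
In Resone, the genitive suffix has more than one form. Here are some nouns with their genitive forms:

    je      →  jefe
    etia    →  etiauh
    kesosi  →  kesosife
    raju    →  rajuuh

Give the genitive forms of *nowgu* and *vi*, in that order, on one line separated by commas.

Looking at the last vowel of each stem: -fe when the last vowel of the stem is a front vowel (*je*, *kesosi*); -uh when the last vowel of the stem is a back vowel (*etia*, *raju*).
The last vowel of *nowgu* is /u/, which is a back vowel, so the suffix is -uh, giving *nowguuh*.
*vi*: last vowel = /i/, a front vowel → -fe → *vife*.

nowguuh, vife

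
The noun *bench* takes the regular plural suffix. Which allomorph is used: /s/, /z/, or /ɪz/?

/ɪz/

The stem *bench* ends in a sibilant (/s, z, ʃ, ʒ, tʃ, dʒ/).
The plural suffix surfaces as /ɪz/ after sibilants, /s/ after other voiceless consonants, and /z/ after other voiced sounds.
So the plural -s on *bench* is pronounced /ɪz/.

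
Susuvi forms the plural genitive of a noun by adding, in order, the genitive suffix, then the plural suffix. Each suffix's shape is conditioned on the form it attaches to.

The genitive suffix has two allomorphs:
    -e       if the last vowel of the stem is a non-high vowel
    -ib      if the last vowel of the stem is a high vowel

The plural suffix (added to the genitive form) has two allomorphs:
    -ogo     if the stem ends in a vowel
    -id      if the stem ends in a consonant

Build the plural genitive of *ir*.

iribid

Since the last vowel of *ir* is /i/ (a high vowel), it takes -ib, giving *irib*.
The genitive form *irib* — final sound /b/ (a consonant) → -id → *iribid*.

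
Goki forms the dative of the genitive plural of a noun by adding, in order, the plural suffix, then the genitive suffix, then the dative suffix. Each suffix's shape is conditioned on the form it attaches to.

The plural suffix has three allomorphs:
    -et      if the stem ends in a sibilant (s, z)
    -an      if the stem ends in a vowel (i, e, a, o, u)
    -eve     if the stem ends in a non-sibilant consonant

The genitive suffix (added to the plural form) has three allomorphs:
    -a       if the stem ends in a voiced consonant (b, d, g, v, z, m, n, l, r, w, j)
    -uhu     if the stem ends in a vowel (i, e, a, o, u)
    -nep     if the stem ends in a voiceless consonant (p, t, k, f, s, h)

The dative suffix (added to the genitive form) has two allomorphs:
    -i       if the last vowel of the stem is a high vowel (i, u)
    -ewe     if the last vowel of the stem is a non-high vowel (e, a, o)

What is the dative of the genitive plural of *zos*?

Since the final sound of *zos* is /s/ (a sibilant), it takes -et, giving *zoset*.
The plural form *zoset*: final sound = /t/, a voiceless consonant → -nep → *zosetnep*.
The genitive form *zosetnep* — last vowel /e/ (a non-high vowel) → -ewe → *zosetnepewe*.

zosetnepewe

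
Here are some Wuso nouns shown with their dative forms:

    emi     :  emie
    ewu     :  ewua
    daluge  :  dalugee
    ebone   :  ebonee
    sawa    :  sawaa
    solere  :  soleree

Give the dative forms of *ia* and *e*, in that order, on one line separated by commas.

Looking at the last vowel of each stem: -e when the last vowel of the stem is a front vowel (*emi*, *daluge*, *ebone*, *solere*); -a when the last vowel of the stem is a back vowel (*ewu*, *sawa*).
Since the last vowel of *ia* is /a/ (a back vowel), it takes -a, giving *iaa*.
The last vowel of *e* is /e/, which is a front vowel, so the suffix is -e, giving *ee*.

iaa, ee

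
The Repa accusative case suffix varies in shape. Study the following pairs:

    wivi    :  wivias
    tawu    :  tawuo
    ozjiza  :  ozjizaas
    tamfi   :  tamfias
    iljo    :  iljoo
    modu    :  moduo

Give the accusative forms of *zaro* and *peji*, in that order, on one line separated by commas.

zaroo, pejias

The suffix is conditioned by the last vowel: -o when the last vowel of the stem is a rounded vowel (*tawu*, *iljo*, *modu*); -as when the last vowel of the stem is an unrounded vowel (*wivi*, *ozjiza*, *tamfi*).
The last vowel of *zaro* is /o/, which is a rounded vowel, so the suffix is -o, giving *zaroo*.
The last vowel of *peji* is /i/, which is an unrounded vowel, so the suffix is -as, giving *pejias*.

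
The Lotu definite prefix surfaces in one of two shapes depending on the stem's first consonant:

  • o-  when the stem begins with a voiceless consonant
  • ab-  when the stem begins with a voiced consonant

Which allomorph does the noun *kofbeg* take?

*kofbeg*: first consonant = /k/, voiceless → o-.

o-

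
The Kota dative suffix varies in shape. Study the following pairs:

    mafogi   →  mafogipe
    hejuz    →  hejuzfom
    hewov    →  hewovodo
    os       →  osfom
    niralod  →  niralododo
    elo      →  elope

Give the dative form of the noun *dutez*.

The alternation tracks the final sound of the stem — -fom when the stem ends in a sibilant (*hejuz*, *os*); -odo when the stem ends in a non-sibilant consonant (*hewov*, *niralod*); -pe when the stem ends in a vowel (*mafogi*, *elo*).
The final sound of *dutez* is /z/, which is a sibilant, so the suffix is -fom, giving *dutezfom*.

dutezfom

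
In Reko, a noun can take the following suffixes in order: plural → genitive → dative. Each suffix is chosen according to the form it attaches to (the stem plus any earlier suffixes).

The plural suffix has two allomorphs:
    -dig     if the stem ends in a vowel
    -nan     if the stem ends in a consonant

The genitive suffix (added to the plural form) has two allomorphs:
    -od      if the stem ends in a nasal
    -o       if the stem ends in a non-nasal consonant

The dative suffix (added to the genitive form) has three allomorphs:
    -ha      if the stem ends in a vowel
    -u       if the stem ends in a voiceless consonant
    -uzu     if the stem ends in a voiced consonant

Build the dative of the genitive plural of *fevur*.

fevurnanoduzu

The final sound of *fevur* is /r/, which is a consonant, so the plural suffix is -nan, giving *fevurnan*.
The plural form *fevurnan*: final consonant = /n/, a nasal → -od → *fevurnanod*.
The genitive form *fevurnanod*: final sound = /d/, a voiced consonant → -uzu → *fevurnanoduzu*.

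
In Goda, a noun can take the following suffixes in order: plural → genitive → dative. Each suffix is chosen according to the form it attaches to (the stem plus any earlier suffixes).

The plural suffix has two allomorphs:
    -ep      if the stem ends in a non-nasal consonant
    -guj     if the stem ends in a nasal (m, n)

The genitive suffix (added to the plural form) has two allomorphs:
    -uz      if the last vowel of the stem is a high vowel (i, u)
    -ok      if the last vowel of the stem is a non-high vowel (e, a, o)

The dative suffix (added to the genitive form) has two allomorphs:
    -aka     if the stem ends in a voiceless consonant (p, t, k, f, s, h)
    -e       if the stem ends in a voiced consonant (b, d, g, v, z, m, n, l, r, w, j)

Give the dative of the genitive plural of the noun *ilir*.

ilirepokaka

*ilir*: final consonant = /r/, non-nasal → -ep → *ilirep*.
The plural form *ilirep* — last vowel /e/ (a non-high vowel) → -ok → *ilirepok*.
The genitive form *ilirepok*: final consonant = /k/, voiceless → -aka → *ilirepokaka*.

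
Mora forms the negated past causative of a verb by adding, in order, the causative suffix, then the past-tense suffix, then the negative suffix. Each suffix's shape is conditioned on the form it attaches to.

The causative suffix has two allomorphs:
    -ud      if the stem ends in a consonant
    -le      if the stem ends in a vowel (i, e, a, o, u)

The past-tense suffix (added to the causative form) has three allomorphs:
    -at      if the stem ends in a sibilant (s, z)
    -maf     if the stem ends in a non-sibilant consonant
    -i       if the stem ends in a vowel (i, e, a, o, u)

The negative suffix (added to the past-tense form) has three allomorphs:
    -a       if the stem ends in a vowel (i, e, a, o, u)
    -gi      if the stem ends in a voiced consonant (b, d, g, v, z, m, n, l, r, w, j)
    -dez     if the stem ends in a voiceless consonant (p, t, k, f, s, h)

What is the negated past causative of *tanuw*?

tanuwudmafdez

*tanuw*: final sound = /w/, a consonant → -ud → *tanuwud*.
The causative form *tanuwud* — final sound /d/ (a non-sibilant consonant) → -maf → *tanuwudmaf*.
Since the final sound of the past-tense form *tanuwudmaf* is /f/ (a voiceless consonant), it takes -dez, giving *tanuwudmafdez*.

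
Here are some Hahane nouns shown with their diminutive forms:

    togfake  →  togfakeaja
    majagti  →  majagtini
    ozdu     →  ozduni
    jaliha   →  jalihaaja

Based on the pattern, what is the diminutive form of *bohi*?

bohini

The suffix is conditioned by the last vowel: -ni when the last vowel of the stem is a high vowel (*majagti*, *ozdu*); -aja when the last vowel of the stem is a non-high vowel (*togfake*, *jaliha*).
The last vowel of *bohi* is /i/, which is a high vowel, so the suffix is -ni, giving *bohini*.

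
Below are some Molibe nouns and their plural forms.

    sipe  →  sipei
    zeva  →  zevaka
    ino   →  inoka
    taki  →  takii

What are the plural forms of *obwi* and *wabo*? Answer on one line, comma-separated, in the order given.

The pattern is front/back vowel harmony: -i when the last vowel of the stem is a front vowel (*sipe*, *taki*); -ka when the last vowel of the stem is a back vowel (*zeva*, *ino*).
The last vowel of *obwi* is /i/, which is a front vowel, so the suffix is -i, giving *obwii*.
Since the last vowel of *wabo* is /o/ (a back vowel), it takes -ka, giving *waboka*.

obwii, waboka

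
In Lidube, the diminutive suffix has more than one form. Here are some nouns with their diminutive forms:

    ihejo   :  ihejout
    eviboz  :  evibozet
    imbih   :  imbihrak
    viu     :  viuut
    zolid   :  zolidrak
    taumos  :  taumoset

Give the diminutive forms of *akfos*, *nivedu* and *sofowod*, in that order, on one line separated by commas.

The alternation tracks the final sound of the stem — -et when the stem ends in a sibilant (*eviboz*, *taumos*); -rak when the stem ends in a non-sibilant consonant (*imbih*, *zolid*); -ut when the stem ends in a vowel (*ihejo*, *viu*).
Since the final sound of *akfos* is /s/ (a sibilant), it takes -et, giving *akfoset*.
*nivedu*: final sound = /u/, a vowel → -ut → *niveduut*.
The final sound of *sofowod* is /d/, which is a non-sibilant consonant, so the suffix is -rak, giving *sofowodrak*.

akfoset, niveduut, sofowodrak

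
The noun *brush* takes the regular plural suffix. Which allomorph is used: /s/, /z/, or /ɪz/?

/ɪz/

The stem *brush* ends in a sibilant (/s, z, ʃ, ʒ, tʃ, dʒ/).
The plural suffix surfaces as /ɪz/ after sibilants, /s/ after other voiceless consonants, and /z/ after other voiced sounds.
So the plural -s on *brush* is pronounced /ɪz/.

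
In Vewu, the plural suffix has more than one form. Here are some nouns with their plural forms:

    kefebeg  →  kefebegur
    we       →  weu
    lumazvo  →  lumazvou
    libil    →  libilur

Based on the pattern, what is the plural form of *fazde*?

Looking at the final sound of each stem: -ur when the stem ends in a consonant (*kefebeg*, *libil*); -u when the stem ends in a vowel (*we*, *lumazvo*).
*fazde* — final sound /e/ (a vowel) → -u → *fazdeu*.

fazdeu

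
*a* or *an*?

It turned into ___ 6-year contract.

The indefinite article is chosen by the initial *sound* of the following word, not its spelling.
The number *6* is spoken "six", beginning with /sɪks/ — a consonant sound.
So the article is *a*: It turned into a 6-year contract.

a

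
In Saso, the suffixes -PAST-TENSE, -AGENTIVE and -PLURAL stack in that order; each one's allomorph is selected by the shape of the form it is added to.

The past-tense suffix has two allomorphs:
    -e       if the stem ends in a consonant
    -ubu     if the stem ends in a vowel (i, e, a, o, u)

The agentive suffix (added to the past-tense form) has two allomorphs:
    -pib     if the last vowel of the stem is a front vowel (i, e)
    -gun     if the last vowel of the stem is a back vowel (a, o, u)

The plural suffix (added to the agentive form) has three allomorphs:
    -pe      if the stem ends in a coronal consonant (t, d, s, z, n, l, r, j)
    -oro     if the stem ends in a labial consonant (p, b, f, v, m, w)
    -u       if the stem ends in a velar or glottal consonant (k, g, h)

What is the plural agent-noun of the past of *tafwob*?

tafwobepiboro

The final sound of *tafwob* is /b/, which is a consonant, so the past-tense suffix is -e, giving *tafwobe*.
Since the last vowel of the past-tense form *tafwobe* is /e/ (a front vowel), it takes -pib, giving *tafwobepib*.
The agentive form *tafwobepib* — final consonant /b/ (labial) → -oro → *tafwobepiboro*.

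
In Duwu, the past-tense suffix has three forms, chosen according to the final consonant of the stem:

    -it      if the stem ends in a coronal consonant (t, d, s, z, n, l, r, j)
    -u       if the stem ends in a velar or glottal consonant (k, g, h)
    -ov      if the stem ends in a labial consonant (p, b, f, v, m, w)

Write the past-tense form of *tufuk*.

tufuku

Since the final consonant of *tufuk* is /k/ (velar/glottal), it takes -u, giving *tufuku*.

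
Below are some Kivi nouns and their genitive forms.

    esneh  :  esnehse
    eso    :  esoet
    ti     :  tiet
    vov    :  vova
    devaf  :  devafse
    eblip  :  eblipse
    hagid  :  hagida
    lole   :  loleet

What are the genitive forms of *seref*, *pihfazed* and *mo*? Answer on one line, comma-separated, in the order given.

serefse, pihfazeda, moet

Looking at the final sound of each stem: -se when the stem ends in a voiceless consonant (*esneh*, *devaf*, *eblip*); -a when the stem ends in a voiced consonant (*vov*, *hagid*); -et when the stem ends in a vowel (*eso*, *ti*, *lole*).
The final sound of *seref* is /f/, which is a voiceless consonant, so the suffix is -se, giving *serefse*.
The final sound of *pihfazed* is /d/, which is a voiced consonant, so the suffix is -a, giving *pihfazeda*.
*mo*: final sound = /o/, a vowel → -et → *moet*.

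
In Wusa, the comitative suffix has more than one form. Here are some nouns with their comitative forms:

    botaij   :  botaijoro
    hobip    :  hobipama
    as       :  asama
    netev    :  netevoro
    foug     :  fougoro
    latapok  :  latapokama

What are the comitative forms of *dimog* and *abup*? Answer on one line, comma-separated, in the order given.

The suffix is conditioned by the final consonant: -ama when the stem ends in a voiceless consonant (*hobip*, *as*, *latapok*); -oro when the stem ends in a voiced consonant (*botaij*, *netev*, *foug*).
*dimog*: final consonant = /g/, voiced → -oro → *dimogoro*.
Since the final consonant of *abup* is /p/ (voiceless), it takes -ama, giving *abupama*.

dimogoro, abupama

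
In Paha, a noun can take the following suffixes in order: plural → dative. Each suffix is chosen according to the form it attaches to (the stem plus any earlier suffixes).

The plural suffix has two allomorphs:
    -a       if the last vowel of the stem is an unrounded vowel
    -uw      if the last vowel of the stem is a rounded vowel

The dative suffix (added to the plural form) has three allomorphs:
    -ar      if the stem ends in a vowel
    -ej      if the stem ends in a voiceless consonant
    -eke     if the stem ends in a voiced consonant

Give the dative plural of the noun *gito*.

gitouweke

*gito*: last vowel = /o/, a rounded vowel → -uw → *gitouw*.
The final sound of the plural form *gitouw* is /w/, which is a voiced consonant, so the dative suffix is -eke, giving *gitouweke*.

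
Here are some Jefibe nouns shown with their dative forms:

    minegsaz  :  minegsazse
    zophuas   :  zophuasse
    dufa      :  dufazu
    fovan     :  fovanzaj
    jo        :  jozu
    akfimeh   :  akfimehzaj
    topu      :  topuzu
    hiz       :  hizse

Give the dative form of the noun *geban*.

The alternation tracks the final sound of the stem — -se when the stem ends in a sibilant (*minegsaz*, *zophuas*, *hiz*); -zaj when the stem ends in a non-sibilant consonant (*fovan*, *akfimeh*); -zu when the stem ends in a vowel (*dufa*, *jo*, *topu*).
The final sound of *geban* is /n/, which is a non-sibilant consonant, so the suffix is -zaj, giving *gebanzaj*.

gebanzaj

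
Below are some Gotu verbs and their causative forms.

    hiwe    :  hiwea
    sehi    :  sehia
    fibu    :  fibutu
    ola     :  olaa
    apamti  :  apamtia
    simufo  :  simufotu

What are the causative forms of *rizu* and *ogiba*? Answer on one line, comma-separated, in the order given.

Looking at the last vowel of each stem: -tu when the last vowel of the stem is a rounded vowel (*fibu*, *simufo*); -a when the last vowel of the stem is an unrounded vowel (*hiwe*, *sehi*, *ola*, *apamti*).
*rizu*: last vowel = /u/, a rounded vowel → -tu → *rizutu*.
Since the last vowel of *ogiba* is /a/ (an unrounded vowel), it takes -a, giving *ogibaa*.

rizutu, ogibaa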